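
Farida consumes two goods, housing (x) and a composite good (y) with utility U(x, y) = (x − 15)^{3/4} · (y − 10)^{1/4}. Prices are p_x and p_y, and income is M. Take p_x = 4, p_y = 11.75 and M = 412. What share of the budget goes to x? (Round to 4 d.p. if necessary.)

share on x = 0.5725

Let x' = x−15, y' = y−10. MRS = 3·y'/x' = p_x/p_y.
Substituting into the budget: x* = 15 + 0.75·(M − 15·p_x − 10·p_y)/p_x, and y* = 10 + 0.25·(…)/p_y.
Discretionary income = 412 − 15·4 − 10·11.75 = 234.5; x* = 15 + 0.75·234.5/4 = 58.9688; y* = 10 + 0.25·234.5/11.75 = 14.9894.
Expenditure on x: 4·58.9688 = 235.875; share = 0.5725.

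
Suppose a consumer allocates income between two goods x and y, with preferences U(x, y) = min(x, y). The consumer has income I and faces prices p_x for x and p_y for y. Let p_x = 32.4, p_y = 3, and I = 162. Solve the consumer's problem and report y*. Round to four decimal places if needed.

y* = 4.5763

With perfect complements, no substitution: consume in ratio x:y = 1:1.
Budget: p_x·x + p_y·x = I, so (p_x + p_y)·x = I.
Demand: x*(p_x,p_y,I) = I/(p_x + p_y), y* = I/(p_x + p_y).
Here 32.4 + 3 = 35.4, giving y* = 4.5763.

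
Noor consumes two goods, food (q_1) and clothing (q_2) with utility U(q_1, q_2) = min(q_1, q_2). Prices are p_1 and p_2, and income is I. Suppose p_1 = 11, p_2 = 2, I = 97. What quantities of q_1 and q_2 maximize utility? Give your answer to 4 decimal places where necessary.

With perfect complements, no substitution: consume in ratio q_1:q_2 = 1:1.
Budget: p_1·q_1 + p_2·q_1 = I, so (p_1 + p_2)·q_1 = I.
Demand: q_1*(p_1,p_2,I) = I/(p_1 + p_2), q_2* = I/(p_1 + p_2).
Here 11 + 2 = 13, giving q_1* = 7.4615 and q_2* = 7.4615.

q_1* = 7.4615, q_2* = 7.4615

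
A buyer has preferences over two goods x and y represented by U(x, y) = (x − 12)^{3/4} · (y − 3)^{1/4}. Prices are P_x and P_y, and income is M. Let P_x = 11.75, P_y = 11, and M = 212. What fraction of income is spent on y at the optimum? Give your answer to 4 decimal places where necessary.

share on y = 0.2005

After buying the subsistence bundle (12, 3), a share 0.75 of the remaining income goes to x: x* = 12 + 0.75·(M − 12P_x − 3P_y)/P_x.
Discretionary income = 212 − 12·11.75 − 3·11 = 38; x* = 12 + 0.75·38/11.75 = 14.4255; y* = 3 + 0.25·38/11 = 3.8636.
Expenditure on y: 11·3.8636 = 42.5; share = 0.2005.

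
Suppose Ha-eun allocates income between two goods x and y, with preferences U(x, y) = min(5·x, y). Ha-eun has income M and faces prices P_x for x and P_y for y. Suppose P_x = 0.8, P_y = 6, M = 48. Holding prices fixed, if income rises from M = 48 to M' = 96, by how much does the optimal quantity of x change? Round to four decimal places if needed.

Δx* = 1.5584

With perfect complements, no substitution: consume in ratio x:y = 1:5.
Budget: P_x·x + P_y·5·x = M, so (P_x + 5·P_y)·x = M.
Demand: x*(P_x,P_y,M) = M/(P_x + 5·P_y), y* = 5·M/(P_x + 5·P_y).
Here 0.8 + 5·6 = 30.8, giving x* = 1.5584.
At M' = 96: x* = 3.1169. Change: 3.1169 − 1.5584 = 1.5584.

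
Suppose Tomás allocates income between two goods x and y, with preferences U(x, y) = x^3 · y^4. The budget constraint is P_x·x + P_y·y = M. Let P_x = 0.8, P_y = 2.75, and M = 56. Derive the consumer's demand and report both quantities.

Demand: x*(P_x,P_y,M) = 3/7·M/P_x and y* = 4/7·M/P_y.
At P_x=0.8, P_y=2.75, M=56: x* = 3/7·56/0.8 = 30, y* = 11.6364.

x* = 30, y* = 11.6364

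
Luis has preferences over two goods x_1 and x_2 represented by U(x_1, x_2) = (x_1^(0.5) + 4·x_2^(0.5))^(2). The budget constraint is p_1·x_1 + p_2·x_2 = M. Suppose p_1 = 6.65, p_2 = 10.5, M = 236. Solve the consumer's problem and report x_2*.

x_2* = 20.4574

MU_x_1 ∝ x_1^(-0.5), MU_x_2 ∝ 4·x_2^(-0.5), so MRS = (1/4)·(x_2/x_1)^(0.5) = p_1/p_2.
Solve for the ratio: x_2/x_1 = [4·p_1/p_2]^(2).
Substitute x_2 = (x_2/x_1)·x_1 into the budget: x_1* = M/(p_1 + p_2·(x_2/x_1)).
Numerically x_2/x_1 = 6.417778, so x_1* = 236/(6.65 + 10.5·6.417778) = 3.1876 and x_2* = 6.417778·3.1876 = 20.4574.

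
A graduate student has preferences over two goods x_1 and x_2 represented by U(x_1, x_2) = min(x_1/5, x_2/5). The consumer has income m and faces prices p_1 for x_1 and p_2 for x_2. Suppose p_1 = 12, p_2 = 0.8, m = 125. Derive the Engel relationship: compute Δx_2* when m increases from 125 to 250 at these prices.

With perfect complements, no substitution: consume in ratio x_1:x_2 = 5:5.
Budget: p_1·x_1 + p_2·x_1 = m, so (5·p_1 + 5·p_2)·x_1 = 5·m.
Demand: x_1*(p_1,p_2,m) = 5·m/(5·p_1 + 5·p_2), x_2* = 5·m/(5·p_1 + 5·p_2).
Here 5·12 + 5·0.8 = 64, giving x_2* = 9.7656.
At m' = 250: x_2* = 19.5312. Change: 19.5312 − 9.7656 = 9.7656.

Δx_2* = 9.7656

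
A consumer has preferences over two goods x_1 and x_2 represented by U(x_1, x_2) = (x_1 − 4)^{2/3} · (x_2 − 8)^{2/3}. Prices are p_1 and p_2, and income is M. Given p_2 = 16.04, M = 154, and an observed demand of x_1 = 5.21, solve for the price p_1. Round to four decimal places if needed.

MRS = (x_2−8)/(x_1−4). Tangency with p_1/p_2 gives x_2−8 = (p_1/p_2)·(x_1−4).
After buying the subsistence bundle (4, 8), a share 0.5 of the remaining income goes to x_1: x_1* = 4 + 0.5·(M − 4p_1 − 8p_2)/p_1.
Set x_1* = 5.21 in the demand function and solve for p_1: p_1 = 4.

p_1 = 4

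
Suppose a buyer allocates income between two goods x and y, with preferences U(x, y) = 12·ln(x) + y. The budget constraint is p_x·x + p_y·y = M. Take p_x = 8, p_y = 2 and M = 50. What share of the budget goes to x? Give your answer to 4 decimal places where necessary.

share on x = 0.48

At the given prices: x* = 12·2/8 = 3, and y* = 13.
Expenditure on x: 8·3 = 24; share = 0.48.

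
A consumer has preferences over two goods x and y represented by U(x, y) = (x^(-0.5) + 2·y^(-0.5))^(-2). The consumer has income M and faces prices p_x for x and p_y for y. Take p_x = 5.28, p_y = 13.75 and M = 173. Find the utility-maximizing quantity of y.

y* = 8.6302

MRS = MU_x/MU_y = (1/2)·(y/x)^(1.5). Set equal to p_x/p_y.
Hence y/x = (2·p_x/p_y)^(1/(1.5)), i.e. raised to the 2/3 power.
With the ratio pinned down, the budget gives x* = M/(p_x + p_y·(y/x)) and y* = (y/x)·x*.
Numerically y/x = 0.838637, so x* = 173/(5.28 + 13.75·0.838637) = 10.2907 and y* = 0.838637·10.2907 = 8.6302.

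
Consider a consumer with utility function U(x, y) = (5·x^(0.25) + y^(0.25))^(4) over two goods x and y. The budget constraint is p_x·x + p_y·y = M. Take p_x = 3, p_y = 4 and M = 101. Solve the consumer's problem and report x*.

x* = 30.4327

MU_x ∝ 5·x^(-0.75), MU_y ∝ y^(-0.75), so MRS = 5·(y/x)^(0.75) = p_x/p_y.
Hence y/x = ((1/5)·p_x/p_y)^(1/(0.75)), i.e. raised to the 4/3 power.
With the ratio pinned down, the budget gives x* = M/(p_x + p_y·(y/x)) and y* = (y/x)·x*.
Numerically y/x = 0.079699, so x* = 101/(3 + 4·0.079699) = 30.4327.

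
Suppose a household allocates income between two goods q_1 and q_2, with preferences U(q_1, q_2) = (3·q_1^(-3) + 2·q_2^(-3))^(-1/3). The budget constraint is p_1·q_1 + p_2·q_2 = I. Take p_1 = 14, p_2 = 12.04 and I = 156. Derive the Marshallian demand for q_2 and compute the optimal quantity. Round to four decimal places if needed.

q_2* = 5.7863

From the CES first-order condition, (3/2)·(q_2/q_1)^(4) = p_1/p_2.
Solve for the ratio: q_2/q_1 = [(2/3)·p_1/p_2]^(0.25).
Substitute q_2 = (q_2/q_1)·q_1 into the budget: q_1* = I/(p_1 + p_2·(q_2/q_1)).
Numerically q_2/q_1 = 0.938323, so q_1* = 156/(14 + 12.04·0.938323) = 6.1666 and q_2* = 0.938323·6.1666 = 5.7863.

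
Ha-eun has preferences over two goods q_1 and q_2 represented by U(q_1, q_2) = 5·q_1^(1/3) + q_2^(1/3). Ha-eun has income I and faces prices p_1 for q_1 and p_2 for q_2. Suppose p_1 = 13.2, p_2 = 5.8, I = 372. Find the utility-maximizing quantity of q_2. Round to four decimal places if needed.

q_2* = 7.6254

MU_q_1 ∝ 5·q_1^(-2/3), MU_q_2 ∝ q_2^(-2/3), so MRS = 5·(q_2/q_1)^(2/3) = p_1/p_2.
Hence q_2/q_1 = ((1/5)·p_1/p_2)^(1/(2/3)), i.e. raised to the 1.5 power.
With the ratio pinned down, the budget gives q_1* = I/(p_1 + p_2·(q_2/q_1)) and q_2* = (q_2/q_1)·q_1*.
Numerically q_2/q_1 = 0.307089, so q_1* = 372/(13.2 + 5.8·0.307089) = 24.8313 and q_2* = 0.307089·24.8313 = 7.6254.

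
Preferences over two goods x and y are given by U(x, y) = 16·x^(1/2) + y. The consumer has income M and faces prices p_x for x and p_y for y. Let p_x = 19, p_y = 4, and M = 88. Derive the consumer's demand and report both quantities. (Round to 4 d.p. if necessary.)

x* = 2.8366, y* = 8.5263

MU_x = 8/√x, MU_y = 1. Tangency: 8/√x = p_x/p_y.
Solve: √x = 8·p_y/p_x, so x*(p_x,p_y) = (8·p_y/p_x)², and y* = (M − p_x·x*)/p_y.
Plugging in: x* = (8·4/19)² = 2.8366, y* = 8.5263.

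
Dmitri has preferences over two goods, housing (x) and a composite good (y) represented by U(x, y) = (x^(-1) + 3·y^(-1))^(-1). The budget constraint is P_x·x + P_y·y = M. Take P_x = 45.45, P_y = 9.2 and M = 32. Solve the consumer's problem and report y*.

y* = 1.5234

From the CES first-order condition, (1/3)·(y/x)^(2) = P_x/P_y.
Solve for the ratio: y/x = [3·P_x/P_y]^(0.5).
With the ratio pinned down, the budget gives x* = M/(P_x + P_y·(y/x)) and y* = (y/x)·x*.
Numerically y/x = 3.84976, so x* = 32/(45.45 + 9.2·3.84976) = 0.3957 and y* = 3.84976·0.3957 = 1.5234.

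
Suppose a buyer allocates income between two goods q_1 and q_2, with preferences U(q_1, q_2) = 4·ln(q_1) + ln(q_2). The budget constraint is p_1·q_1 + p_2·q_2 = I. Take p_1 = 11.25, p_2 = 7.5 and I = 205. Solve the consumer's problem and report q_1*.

Tangency: MRS = 4·q_2/q_1 = p_1/p_2.
So 4·p_2·q_2 = p_1·q_1; combined with the budget, a share 0.8 of income goes to q_1.
Demand: q_1*(p_1,p_2,I) = 0.8·I/p_1 and q_2* = 0.2·I/p_2.
At p_1=11.25, p_2=7.5, I=205: q_1* = 0.8·205/11.25 = 14.5778.

q_1* = 14.5778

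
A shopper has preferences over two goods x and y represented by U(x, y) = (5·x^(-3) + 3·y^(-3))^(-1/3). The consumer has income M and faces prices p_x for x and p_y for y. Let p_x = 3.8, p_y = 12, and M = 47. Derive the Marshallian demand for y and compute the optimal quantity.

y* = 2.647

MU_x ∝ 5·x^(-4), MU_y ∝ 3·y^(-4), so MRS = (5/3)·(y/x)^(4) = p_x/p_y.
Solve for the ratio: y/x = [(3/5)·p_x/p_y]^(0.25).
With the ratio pinned down, the budget gives x* = M/(p_x + p_y·(y/x)) and y* = (y/x)·x*.
Numerically y/x = 0.66022, so x* = 47/(3.8 + 12·0.66022) = 4.0093 and y* = 0.66022·4.0093 = 2.647.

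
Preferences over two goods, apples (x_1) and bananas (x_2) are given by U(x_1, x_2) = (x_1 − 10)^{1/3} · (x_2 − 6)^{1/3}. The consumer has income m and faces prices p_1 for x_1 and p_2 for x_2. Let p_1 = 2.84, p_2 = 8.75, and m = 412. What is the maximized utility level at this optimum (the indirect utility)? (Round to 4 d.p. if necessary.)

V = 10.3318

Let x_1' = x_1−10, x_2' = x_2−6. MRS = x_2'/x_1' = p_1/p_2.
Substituting into the budget: x_1* = 10 + 0.5·(m − 10·p_1 − 6·p_2)/p_1, and x_2* = 6 + 0.5·(…)/p_2.
Discretionary income = 412 − 10·2.84 − 6·8.75 = 331.1; x_1* = 10 + 0.5·331.1/2.84 = 68.2923; x_2* = 6 + 0.5·331.1/8.75 = 24.92.
Utility at the optimum: U(68.2923, 24.92) = 10.3318.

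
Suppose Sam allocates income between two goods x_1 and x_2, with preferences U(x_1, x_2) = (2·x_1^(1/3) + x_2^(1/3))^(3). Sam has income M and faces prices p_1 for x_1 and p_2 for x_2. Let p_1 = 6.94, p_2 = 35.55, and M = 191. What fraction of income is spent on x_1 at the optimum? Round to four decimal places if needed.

From the CES first-order condition, 2·(x_2/x_1)^(2/3) = p_1/p_2.
Hence x_2/x_1 = ((1/2)·p_1/p_2)^(1/(2/3)), i.e. raised to the 1.5 power.
With the ratio pinned down, the budget gives x_1* = M/(p_1 + p_2·(x_2/x_1)) and x_2* = (x_2/x_1)·x_1*.
Numerically x_2/x_1 = 0.030495, so x_1* = 191/(6.94 + 35.55·0.030495) = 23.8033 and x_2* = 0.030495·23.8033 = 0.7259.
Expenditure on x_1: 6.94·23.8033 = 165.1946; share = 0.8649.

share on x_1 = 0.8649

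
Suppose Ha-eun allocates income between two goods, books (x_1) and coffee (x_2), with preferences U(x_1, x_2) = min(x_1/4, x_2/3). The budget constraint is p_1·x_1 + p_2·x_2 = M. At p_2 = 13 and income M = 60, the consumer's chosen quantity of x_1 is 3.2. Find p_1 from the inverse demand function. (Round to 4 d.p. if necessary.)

p_1 = 9

Leontief preferences: the optimum is at the kink where x_1/4 = x_2/3, i.e. x_2 = (3/4)·x_1.
Budget: p_1·x_1 + p_2·(3/4)·x_1 = M, so (4·p_1 + 3·p_2)·x_1 = 4·M.
Demand: x_1*(p_1,p_2,M) = 4·M/(4·p_1 + 3·p_2), x_2* = 3·M/(4·p_1 + 3·p_2).
Set x_1* = 3.2 in the demand function and solve for p_1: p_1 = 9.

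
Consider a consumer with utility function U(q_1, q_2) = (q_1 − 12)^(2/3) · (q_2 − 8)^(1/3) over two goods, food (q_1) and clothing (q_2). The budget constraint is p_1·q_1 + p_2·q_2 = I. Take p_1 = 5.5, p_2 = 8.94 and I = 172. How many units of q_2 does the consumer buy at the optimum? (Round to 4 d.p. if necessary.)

Let q_1' = q_1−12, q_2' = q_2−8. MRS = 2·q_2'/q_1' = p_1/p_2.
Substituting into the budget: q_1* = 12 + 2/3·(I − 12·p_1 − 8·p_2)/p_1, and q_2* = 8 + 1/3·(…)/p_2.
Discretionary income = 172 − 12·5.5 − 8·8.94 = 34.48; q_2* = 8 + 1/3·34.48/8.94 = 9.2856.

q_2* = 9.2856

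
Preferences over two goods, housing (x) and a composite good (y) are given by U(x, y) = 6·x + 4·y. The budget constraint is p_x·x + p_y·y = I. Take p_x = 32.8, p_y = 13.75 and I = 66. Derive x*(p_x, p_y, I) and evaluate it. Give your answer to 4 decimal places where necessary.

Perfect substitutes: compare marginal utility per dollar. 6/p_x vs 4/p_y → 0.1829 vs 0.2909.
y gives more utility per dollar, so spend all income on y: y* = I/p_y, x* = 0.
Numerically: x* = 0, y* = 4.8.

x* = 0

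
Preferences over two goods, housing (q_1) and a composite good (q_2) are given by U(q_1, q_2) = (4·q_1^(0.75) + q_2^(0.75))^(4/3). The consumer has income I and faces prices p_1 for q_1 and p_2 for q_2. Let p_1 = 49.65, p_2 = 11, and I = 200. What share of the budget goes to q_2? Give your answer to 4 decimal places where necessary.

share on q_2 = 0.2643

From the CES first-order condition, 4·(q_2/q_1)^(0.25) = p_1/p_2.
Hence q_2/q_1 = ((1/4)·p_1/p_2)^(1/(0.25)), i.e. raised to the 4 power.
With the ratio pinned down, the budget gives q_1* = I/(p_1 + p_2·(q_2/q_1)) and q_2* = (q_2/q_1)·q_1*.
Numerically q_2/q_1 = 1.621311, so q_1* = 200/(49.65 + 11·1.621311) = 2.9636 and q_2* = 1.621311·2.9636 = 4.805.
Expenditure on q_2: 11·4.805 = 52.8549; share = 0.2643.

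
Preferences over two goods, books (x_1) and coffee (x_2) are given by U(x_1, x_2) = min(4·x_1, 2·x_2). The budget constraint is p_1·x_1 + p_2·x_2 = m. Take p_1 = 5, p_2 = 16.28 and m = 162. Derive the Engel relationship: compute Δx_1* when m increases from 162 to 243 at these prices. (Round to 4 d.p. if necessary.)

Δx_1* = 2.1565

Demand: x_1*(p_1,p_2,m) = 2·m/(2·p_1 + 4·p_2), x_2* = 4·m/(2·p_1 + 4·p_2).
Here 2·5 + 4·16.28 = 75.12, giving x_1* = 4.3131.
At m' = 243: x_1* = 6.4696. Change: 6.4696 − 4.3131 = 2.1565.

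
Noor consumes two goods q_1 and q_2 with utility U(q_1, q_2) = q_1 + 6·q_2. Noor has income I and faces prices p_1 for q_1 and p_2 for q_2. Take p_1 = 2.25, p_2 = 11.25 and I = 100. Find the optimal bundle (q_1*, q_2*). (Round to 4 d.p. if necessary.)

Numerically: q_1* = 0, q_2* = 8.8889.

q_1* = 0, q_2* = 8.8889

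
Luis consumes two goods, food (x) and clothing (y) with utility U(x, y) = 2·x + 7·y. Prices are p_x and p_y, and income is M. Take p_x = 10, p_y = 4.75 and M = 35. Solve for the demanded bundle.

x* = 0, y* = 7.3684

Numerically: x* = 0, y* = 7.3684.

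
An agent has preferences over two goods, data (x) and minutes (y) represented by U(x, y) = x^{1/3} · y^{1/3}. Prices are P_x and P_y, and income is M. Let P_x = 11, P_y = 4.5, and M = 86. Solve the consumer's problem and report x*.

Demand: x*(P_x,P_y,M) = 0.5·M/P_x and y* = 0.5·M/P_y.
At P_x=11, P_y=4.5, M=86: x* = 0.5·86/11 = 3.9091.

x* = 3.9091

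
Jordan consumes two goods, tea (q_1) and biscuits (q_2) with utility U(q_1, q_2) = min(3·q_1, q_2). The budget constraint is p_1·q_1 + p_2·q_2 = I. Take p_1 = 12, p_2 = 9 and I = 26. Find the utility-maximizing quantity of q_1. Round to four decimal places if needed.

With perfect complements, no substitution: consume in ratio q_1:q_2 = 1:3.
Budget: p_1·q_1 + p_2·3·q_1 = I, so (p_1 + 3·p_2)·q_1 = I.
Demand: q_1*(p_1,p_2,I) = I/(p_1 + 3·p_2), q_2* = 3·I/(p_1 + 3·p_2).
Here 12 + 3·9 = 39, giving q_1* = 0.6667.

q_1* = 0.6667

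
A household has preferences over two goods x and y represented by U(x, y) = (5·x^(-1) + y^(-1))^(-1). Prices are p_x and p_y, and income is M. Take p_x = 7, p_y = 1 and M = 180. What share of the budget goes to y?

MU_x ∝ 5·x^(-2), MU_y ∝ y^(-2), so MRS = 5·(y/x)^(2) = p_x/p_y.
Solve for the ratio: y/x = [(1/5)·p_x/p_y]^(0.5).
With the ratio pinned down, the budget gives x* = M/(p_x + p_y·(y/x)) and y* = (y/x)·x*.
Numerically y/x = 1.183216, so x* = 180/(7 + 1·1.183216) = 21.9962 and y* = 1.183216·21.9962 = 26.0263.
Expenditure on y: 1·26.0263 = 26.0263; share = 0.1446.

share on y = 0.1446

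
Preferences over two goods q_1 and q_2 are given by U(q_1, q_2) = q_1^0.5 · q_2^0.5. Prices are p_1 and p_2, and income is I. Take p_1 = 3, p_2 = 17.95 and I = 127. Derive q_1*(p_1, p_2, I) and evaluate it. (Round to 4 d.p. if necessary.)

q_1* = 21.1667

MU_q_1/MU_q_2 = (0.5·q_2)/(0.5·q_1); tangency sets this equal to p_1/p_2.
Rearranging, p_2·q_2 = p_1·q_1. Substituting into the budget gives p_1·q_1·(1 + 1) = I.
Demand: q_1*(p_1,p_2,I) = 0.5·I/p_1 and q_2* = 0.5·I/p_2.
At p_1=3, p_2=17.95, I=127: q_1* = 0.5·127/3 = 21.1667.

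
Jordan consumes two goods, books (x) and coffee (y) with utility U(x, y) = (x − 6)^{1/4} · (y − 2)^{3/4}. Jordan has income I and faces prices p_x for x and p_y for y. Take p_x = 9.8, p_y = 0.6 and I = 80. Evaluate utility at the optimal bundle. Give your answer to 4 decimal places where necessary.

V = 9.4491

This is Cobb-Douglas in (x−6, y−2): tangency gives 0.25·p_y·(y−2) = 0.75·p_x·(x−6).
After buying the subsistence bundle (6, 2), a share 0.25 of the remaining income goes to x: x* = 6 + 0.25·(I − 6p_x − 2p_y)/p_x.
Discretionary income = 80 − 6·9.8 − 2·0.6 = 20; x* = 6 + 0.25·20/9.8 = 6.5102; y* = 2 + 0.75·20/0.6 = 27.
Utility at the optimum: U(6.5102, 27) = 9.4491.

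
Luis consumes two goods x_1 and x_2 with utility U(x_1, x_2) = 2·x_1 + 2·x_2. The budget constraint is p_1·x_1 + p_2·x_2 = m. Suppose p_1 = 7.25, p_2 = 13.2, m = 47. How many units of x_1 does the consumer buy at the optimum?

Numerically: x_1* = 6.4828, x_2* = 0.

x_1* = 6.4828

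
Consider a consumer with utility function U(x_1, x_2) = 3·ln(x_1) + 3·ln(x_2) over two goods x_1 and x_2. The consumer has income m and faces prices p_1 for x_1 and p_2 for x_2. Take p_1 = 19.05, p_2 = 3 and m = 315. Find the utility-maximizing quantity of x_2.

x_2* = 52.5

MU_x_1/MU_x_2 = (3·x_2)/(3·x_1); tangency sets this equal to p_1/p_2.
So 3·p_2·x_2 = 3·p_1·x_1; combined with the budget, a share 0.5 of income goes to x_1.
Demand: x_1*(p_1,p_2,m) = 0.5·m/p_1 and x_2* = 0.5·m/p_2.
At p_1=19.05, p_2=3, m=315: x_2* = 0.5·315/3 = 52.5.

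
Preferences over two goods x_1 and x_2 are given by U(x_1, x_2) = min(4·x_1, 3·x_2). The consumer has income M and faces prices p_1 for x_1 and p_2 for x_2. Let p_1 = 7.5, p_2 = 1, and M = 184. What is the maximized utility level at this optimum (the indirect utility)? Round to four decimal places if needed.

V = 83.3208

Leontief preferences: the optimum is at the kink where x_1/3 = x_2/4, i.e. x_2 = (4/3)·x_1.
Budget: p_1·x_1 + p_2·(4/3)·x_1 = M, so (3·p_1 + 4·p_2)·x_1 = 3·M.
Demand: x_1*(p_1,p_2,M) = 3·M/(3·p_1 + 4·p_2), x_2* = 4·M/(3·p_1 + 4·p_2).
Here 3·7.5 + 4·1 = 26.5, giving x_1* = 20.8302 and x_2* = 27.7736.
Utility at the optimum: U(20.8302, 27.7736) = 83.3208.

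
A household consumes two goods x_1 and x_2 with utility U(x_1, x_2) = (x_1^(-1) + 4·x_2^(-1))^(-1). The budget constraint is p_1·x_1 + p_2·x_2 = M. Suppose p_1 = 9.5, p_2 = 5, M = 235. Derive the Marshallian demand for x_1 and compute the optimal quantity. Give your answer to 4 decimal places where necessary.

x_1* = 10.0927

Numerically x_2/x_1 = 2.75681, so x_1* = 235/(9.5 + 5·2.75681) = 10.0927.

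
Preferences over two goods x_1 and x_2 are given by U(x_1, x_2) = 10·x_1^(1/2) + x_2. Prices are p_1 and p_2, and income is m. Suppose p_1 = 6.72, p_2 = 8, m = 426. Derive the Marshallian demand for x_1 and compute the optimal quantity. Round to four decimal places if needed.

x_1* = 35.4308

Set MRS = p_1/p_2: 5·x_1^(−1/2) = p_1/p_2.
Thus x_1* = (5·p_2/p_1)² — independent of m — with the rest of income spent on x_2.
Plugging in: x_1* = (5·8/6.72)² = 35.4308.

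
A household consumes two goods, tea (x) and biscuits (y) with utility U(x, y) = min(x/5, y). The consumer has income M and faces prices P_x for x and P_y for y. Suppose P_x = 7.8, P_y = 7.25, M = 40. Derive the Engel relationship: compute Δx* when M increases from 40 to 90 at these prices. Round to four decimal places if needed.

Leontief preferences: the optimum is at the kink where x/5 = y/1, i.e. y = (1/5)·x.
Budget: P_x·x + P_y·(1/5)·x = M, so (5·P_x + P_y)·x = 5·M.
Demand: x*(P_x,P_y,M) = 5·M/(5·P_x + P_y), y* = M/(5·P_x + P_y).
Here 5·7.8 + 7.25 = 46.25, giving x* = 4.3243.
At M' = 90: x* = 9.7297. Change: 9.7297 − 4.3243 = 5.4054.

Δx* = 5.4054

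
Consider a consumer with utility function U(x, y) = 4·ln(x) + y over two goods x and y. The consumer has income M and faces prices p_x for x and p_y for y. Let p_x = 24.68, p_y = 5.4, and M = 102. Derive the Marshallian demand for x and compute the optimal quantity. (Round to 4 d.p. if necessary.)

x* = 0.8752

So x*(p_x,p_y) = 4·p_y/p_x, independent of income; and y* = (M − 4·p_y)/p_y.
At the given prices: x* = 4·5.4/24.68 = 0.8752.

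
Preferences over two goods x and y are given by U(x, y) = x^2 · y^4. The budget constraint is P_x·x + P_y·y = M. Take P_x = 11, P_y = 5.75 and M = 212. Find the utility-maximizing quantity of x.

Demand: x*(P_x,P_y,M) = 1/3·M/P_x and y* = 2/3·M/P_y.
At P_x=11, P_y=5.75, M=212: x* = 1/3·212/11 = 6.4242.

x* = 6.4242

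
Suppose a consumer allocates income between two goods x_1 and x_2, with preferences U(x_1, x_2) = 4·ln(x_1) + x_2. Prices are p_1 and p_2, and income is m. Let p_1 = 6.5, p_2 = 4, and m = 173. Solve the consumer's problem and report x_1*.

x_1* = 2.4615

So x_1*(p_1,p_2) = 4·p_2/p_1, independent of income; and x_2* = (m − 4·p_2)/p_2.
At the given prices: x_1* = 4·4/6.5 = 2.4615.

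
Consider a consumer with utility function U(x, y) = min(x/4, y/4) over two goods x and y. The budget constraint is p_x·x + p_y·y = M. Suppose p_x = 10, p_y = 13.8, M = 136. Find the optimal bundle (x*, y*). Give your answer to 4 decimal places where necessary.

x* = 5.7143, y* = 5.7143

Demand: x*(p_x,p_y,M) = 4·M/(4·p_x + 4·p_y), y* = 4·M/(4·p_x + 4·p_y).
Here 4·10 + 4·13.8 = 95.2, giving x* = 5.7143 and y* = 5.7143.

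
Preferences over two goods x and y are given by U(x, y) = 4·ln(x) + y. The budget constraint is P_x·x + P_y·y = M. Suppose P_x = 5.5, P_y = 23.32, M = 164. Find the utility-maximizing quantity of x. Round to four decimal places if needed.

MU_x = 4/x, MU_y = 1. Tangency: 4/x = P_x/P_y.
So x*(P_x,P_y) = 4·P_y/P_x, independent of income; and y* = (M − 4·P_y)/P_y.
At the given prices: x* = 4·23.32/5.5 = 16.96.

x* = 16.96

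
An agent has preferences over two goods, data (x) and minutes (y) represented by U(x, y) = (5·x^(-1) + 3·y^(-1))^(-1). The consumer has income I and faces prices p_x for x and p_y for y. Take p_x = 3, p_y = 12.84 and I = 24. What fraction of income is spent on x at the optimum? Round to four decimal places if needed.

From the CES first-order condition, (5/3)·(y/x)^(2) = p_x/p_y.
Hence y/x = ((3/5)·p_x/p_y)^(1/(2)), i.e. raised to the 0.5 power.
With the ratio pinned down, the budget gives x* = I/(p_x + p_y·(y/x)) and y* = (y/x)·x*.
Numerically y/x = 0.374415, so x* = 24/(3 + 12.84·0.374415) = 3.074 and y* = 0.374415·3.074 = 1.1509.
Expenditure on x: 3·3.074 = 9.2219; share = 0.3842.

share on x = 0.3842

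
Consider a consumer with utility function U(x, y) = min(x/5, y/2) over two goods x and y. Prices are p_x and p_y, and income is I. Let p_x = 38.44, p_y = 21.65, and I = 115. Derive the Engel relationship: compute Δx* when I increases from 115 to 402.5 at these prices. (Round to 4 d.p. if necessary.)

Leontief preferences: the optimum is at the kink where x/5 = y/2, i.e. y = (2/5)·x.
Budget: p_x·x + p_y·(2/5)·x = I, so (5·p_x + 2·p_y)·x = 5·I.
Demand: x*(p_x,p_y,I) = 5·I/(5·p_x + 2·p_y), y* = 2·I/(5·p_x + 2·p_y).
Here 5·38.44 + 2·21.65 = 235.5, giving x* = 2.4416.
At I' = 402.5: x* = 8.5456. Change: 8.5456 − 2.4416 = 6.104.

Δx* = 6.104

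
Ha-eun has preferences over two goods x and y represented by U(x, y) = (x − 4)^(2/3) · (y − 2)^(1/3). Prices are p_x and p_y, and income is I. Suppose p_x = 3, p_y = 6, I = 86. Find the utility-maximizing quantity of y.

Substituting into the budget: x* = 4 + 2/3·(I − 4·p_x − 2·p_y)/p_x, and y* = 2 + 1/3·(…)/p_y.
Discretionary income = 86 − 4·3 − 2·6 = 62; y* = 2 + 1/3·62/6 = 5.4444.

y* = 5.4444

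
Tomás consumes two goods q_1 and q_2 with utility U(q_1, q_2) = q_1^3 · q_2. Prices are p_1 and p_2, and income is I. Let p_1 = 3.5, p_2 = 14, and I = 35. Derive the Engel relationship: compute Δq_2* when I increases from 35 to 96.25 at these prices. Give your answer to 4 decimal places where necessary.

The MRS is 3·q_2/q_1. Set MRS = p_1/p_2.
So 3·p_2·q_2 = p_1·q_1; combined with the budget, a share 0.75 of income goes to q_1.
Demand: q_1*(p_1,p_2,I) = 0.75·I/p_1 and q_2* = 0.25·I/p_2.
At p_1=3.5, p_2=14, I=35: q_2* = 0.25·35/14 = 0.625.
At I' = 96.25: q_2* = 1.7188. Change: 1.7188 − 0.625 = 1.0938.

Δq_2* = 1.0938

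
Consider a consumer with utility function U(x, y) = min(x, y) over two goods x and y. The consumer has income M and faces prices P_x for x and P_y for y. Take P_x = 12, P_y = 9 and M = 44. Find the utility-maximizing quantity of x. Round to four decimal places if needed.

x* = 2.0952

Demand: x*(P_x,P_y,M) = M/(P_x + P_y), y* = M/(P_x + P_y).
Here 12 + 9 = 21, giving x* = 2.0952.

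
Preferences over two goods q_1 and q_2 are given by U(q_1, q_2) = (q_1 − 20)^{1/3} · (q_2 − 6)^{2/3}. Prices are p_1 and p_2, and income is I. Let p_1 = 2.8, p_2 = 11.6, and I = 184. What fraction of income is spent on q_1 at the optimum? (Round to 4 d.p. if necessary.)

share on q_1 = 0.4101

Let q_1' = q_1−20, q_2' = q_2−6. MRS = (1/2)·q_2'/q_1' = p_1/p_2.
Substituting into the budget: q_1* = 20 + 1/3·(I − 20·p_1 − 6·p_2)/p_1, and q_2* = 6 + 2/3·(…)/p_2.
Discretionary income = 184 − 20·2.8 − 6·11.6 = 58.4; q_1* = 20 + 1/3·58.4/2.8 = 26.9524; q_2* = 6 + 2/3·58.4/11.6 = 9.3563.
Expenditure on q_1: 2.8·26.9524 = 75.4667; share = 0.4101.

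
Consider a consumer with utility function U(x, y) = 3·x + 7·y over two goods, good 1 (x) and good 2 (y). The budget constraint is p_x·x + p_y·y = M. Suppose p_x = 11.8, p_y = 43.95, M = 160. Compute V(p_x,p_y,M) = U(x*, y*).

V = 40.678

Perfect substitutes: compare marginal utility per dollar. 3/p_x vs 7/p_y → 0.2542 vs 0.1593.
x gives more utility per dollar, so spend all income on x: x* = M/p_x, y* = 0.
Numerically: x* = 13.5593, y* = 0.
Utility at the optimum: U(13.5593, 0) = 40.678.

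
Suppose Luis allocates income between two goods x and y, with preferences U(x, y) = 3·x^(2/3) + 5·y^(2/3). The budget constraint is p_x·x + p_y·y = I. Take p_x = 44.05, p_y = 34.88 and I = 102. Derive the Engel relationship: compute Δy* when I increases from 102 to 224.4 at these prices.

Δy* = 3.0906

MU_x ∝ 3·x^(-1/3), MU_y ∝ 5·y^(-1/3), so MRS = (3/5)·(y/x)^(1/3) = p_x/p_y.
Solve for the ratio: y/x = [(5/3)·p_x/p_y]^(3).
Substitute y = (y/x)·x into the budget: x* = I/(p_x + p_y·(y/x)).
Numerically y/x = 9.325123, so x* = 102/(44.05 + 34.88·9.325123) = 0.2762 and y* = 9.325123·0.2762 = 2.5755.
At I' = 224.4: y* = 5.6661. Change: 5.6661 − 2.5755 = 3.0906.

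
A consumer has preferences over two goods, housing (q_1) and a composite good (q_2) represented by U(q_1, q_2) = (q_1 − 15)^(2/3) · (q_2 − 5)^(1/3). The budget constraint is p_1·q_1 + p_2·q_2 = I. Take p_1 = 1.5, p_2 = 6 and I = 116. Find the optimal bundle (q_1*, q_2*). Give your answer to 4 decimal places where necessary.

MRS = 2·(q_2−5)/(q_1−15). Tangency with p_1/p_2 gives q_2−5 = (1/2)·(p_1/p_2)·(q_1−15).
After buying the subsistence bundle (15, 5), a share 2/3 of the remaining income goes to q_1: q_1* = 15 + 2/3·(I − 15p_1 − 5p_2)/p_1.
Discretionary income = 116 − 15·1.5 − 5·6 = 63.5; q_1* = 15 + 2/3·63.5/1.5 = 43.2222; q_2* = 5 + 1/3·63.5/6 = 8.5278.

q_1* = 43.2222, q_2* = 8.5278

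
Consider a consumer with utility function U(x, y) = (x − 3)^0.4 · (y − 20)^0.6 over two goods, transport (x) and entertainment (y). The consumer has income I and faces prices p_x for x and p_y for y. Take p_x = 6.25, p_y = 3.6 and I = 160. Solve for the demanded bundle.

x* = 7.432, y* = 31.5417

MRS = (2/3)·(y−20)/(x−3). Tangency with p_x/p_y gives y−20 = (3/2)·(p_x/p_y)·(x−3).
Substituting into the budget: x* = 3 + 0.4·(I − 3·p_x − 20·p_y)/p_x, and y* = 20 + 0.6·(…)/p_y.
Discretionary income = 160 − 3·6.25 − 20·3.6 = 69.25; x* = 3 + 0.4·69.25/6.25 = 7.432; y* = 20 + 0.6·69.25/3.6 = 31.5417.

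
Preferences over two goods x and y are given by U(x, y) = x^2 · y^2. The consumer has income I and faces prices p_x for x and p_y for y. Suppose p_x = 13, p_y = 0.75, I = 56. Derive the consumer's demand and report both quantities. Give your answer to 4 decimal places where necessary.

The MRS is y/x. Set MRS = p_x/p_y.
Rearranging, p_y·y = p_x·x. Substituting into the budget gives p_x·x·(1 + 1) = I.
Demand: x*(p_x,p_y,I) = 0.5·I/p_x and y* = 0.5·I/p_y.
At p_x=13, p_y=0.75, I=56: x* = 0.5·56/13 = 2.1538, y* = 37.3333.

x* = 2.1538, y* = 37.3333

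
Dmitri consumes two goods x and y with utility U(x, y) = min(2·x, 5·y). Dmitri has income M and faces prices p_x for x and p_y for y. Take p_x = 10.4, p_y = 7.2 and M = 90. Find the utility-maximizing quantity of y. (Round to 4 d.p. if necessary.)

Demand: x*(p_x,p_y,M) = 5·M/(5·p_x + 2·p_y), y* = 2·M/(5·p_x + 2·p_y).
Here 5·10.4 + 2·7.2 = 66.4, giving y* = 2.7108.

y* = 2.7108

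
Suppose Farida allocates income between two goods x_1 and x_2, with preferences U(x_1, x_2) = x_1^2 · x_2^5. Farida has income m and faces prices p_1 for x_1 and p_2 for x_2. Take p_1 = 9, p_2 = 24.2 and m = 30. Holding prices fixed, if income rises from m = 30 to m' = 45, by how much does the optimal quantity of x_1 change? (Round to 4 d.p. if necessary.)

Δx_1* = 0.4762

Tangency: MRS = (2/5)·x_2/x_1 = p_1/p_2.
Rearranging, p_2·x_2 = (5/2)·p_1·x_1. Substituting into the budget gives p_1·x_1·(1 + (5/2)) = m.
Demand: x_1*(p_1,p_2,m) = 2/7·m/p_1 and x_2* = 5/7·m/p_2.
At p_1=9, p_2=24.2, m=30: x_1* = 2/7·30/9 = 0.9524.
At m' = 45: x_1* = 1.4286. Change: 1.4286 − 0.9524 = 0.4762.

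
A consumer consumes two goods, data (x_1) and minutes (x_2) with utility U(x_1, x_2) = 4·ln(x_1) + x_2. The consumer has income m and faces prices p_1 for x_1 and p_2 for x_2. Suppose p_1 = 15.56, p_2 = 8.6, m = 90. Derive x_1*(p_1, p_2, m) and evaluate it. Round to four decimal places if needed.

x_1* = 2.2108

MU_x_1 = 4/x_1, MU_x_2 = 1. Tangency: 4/x_1 = p_1/p_2.
So x_1*(p_1,p_2) = 4·p_2/p_1, independent of income; and x_2* = (m − 4·p_2)/p_2.
At the given prices: x_1* = 4·8.6/15.56 = 2.2108.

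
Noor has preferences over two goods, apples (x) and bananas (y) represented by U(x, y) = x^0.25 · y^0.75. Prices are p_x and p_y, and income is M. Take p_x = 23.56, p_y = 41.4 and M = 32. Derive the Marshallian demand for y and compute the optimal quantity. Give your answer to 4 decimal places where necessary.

Demand: x*(p_x,p_y,M) = 0.25·M/p_x and y* = 0.75·M/p_y.
At p_x=23.56, p_y=41.4, M=32: y* = 0.75·32/41.4 = 0.5797.

y* = 0.5797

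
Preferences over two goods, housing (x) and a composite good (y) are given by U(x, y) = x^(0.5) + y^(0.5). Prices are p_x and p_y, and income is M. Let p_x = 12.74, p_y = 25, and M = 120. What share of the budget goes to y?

share on y = 0.3376

With the ratio pinned down, the budget gives x* = M/(p_x + p_y·(y/x)) and y* = (y/x)·x*.
Numerically y/x = 0.259692, so x* = 120/(12.74 + 25·0.259692) = 6.2395 and y* = 0.259692·6.2395 = 1.6203.
Expenditure on y: 25·1.6203 = 40.5087; share = 0.3376.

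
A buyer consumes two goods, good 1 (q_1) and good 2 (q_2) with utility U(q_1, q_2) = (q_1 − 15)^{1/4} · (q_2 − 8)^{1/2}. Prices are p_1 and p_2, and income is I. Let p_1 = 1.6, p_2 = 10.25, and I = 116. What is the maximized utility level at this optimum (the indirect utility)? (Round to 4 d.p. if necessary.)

Let q_1' = q_1−15, q_2' = q_2−8. MRS = (1/2)·q_2'/q_1' = p_1/p_2.
After buying the subsistence bundle (15, 8), a share 1/3 of the remaining income goes to q_1: q_1* = 15 + 1/3·(I − 15p_1 − 8p_2)/p_1.
Discretionary income = 116 − 15·1.6 − 8·10.25 = 10; q_1* = 15 + 1/3·10/1.6 = 17.0833; q_2* = 8 + 2/3·10/10.25 = 8.6504.
Utility at the optimum: U(17.0833, 8.6504) = 0.9689.

V = 0.9689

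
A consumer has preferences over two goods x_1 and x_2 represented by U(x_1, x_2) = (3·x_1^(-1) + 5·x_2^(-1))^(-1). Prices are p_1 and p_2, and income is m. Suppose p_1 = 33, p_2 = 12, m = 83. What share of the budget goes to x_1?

share on x_1 = 0.5623

MRS = MU_x_1/MU_x_2 = (3/5)·(x_2/x_1)^(2). Set equal to p_1/p_2.
Solve for the ratio: x_2/x_1 = [(5/3)·p_1/p_2]^(0.5).
Substitute x_2 = (x_2/x_1)·x_1 into the budget: x_1* = m/(p_1 + p_2·(x_2/x_1)).
Numerically x_2/x_1 = 2.140872, so x_1* = 83/(33 + 12·2.140872) = 1.4142 and x_2* = 2.140872·1.4142 = 3.0276.
Expenditure on x_1: 33·1.4142 = 46.6686; share = 0.5623.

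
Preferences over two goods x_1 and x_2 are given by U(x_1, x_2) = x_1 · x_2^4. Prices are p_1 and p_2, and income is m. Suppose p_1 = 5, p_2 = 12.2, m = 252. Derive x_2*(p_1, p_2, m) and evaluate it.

The MRS is (1/4)·x_2/x_1. Set MRS = p_1/p_2.
So p_2·x_2 = 4·p_1·x_1; combined with the budget, a share 0.2 of income goes to x_1.
Demand: x_1*(p_1,p_2,m) = 0.2·m/p_1 and x_2* = 0.8·m/p_2.
At p_1=5, p_2=12.2, m=252: x_2* = 0.8·252/12.2 = 16.5246.

x_2* = 16.5246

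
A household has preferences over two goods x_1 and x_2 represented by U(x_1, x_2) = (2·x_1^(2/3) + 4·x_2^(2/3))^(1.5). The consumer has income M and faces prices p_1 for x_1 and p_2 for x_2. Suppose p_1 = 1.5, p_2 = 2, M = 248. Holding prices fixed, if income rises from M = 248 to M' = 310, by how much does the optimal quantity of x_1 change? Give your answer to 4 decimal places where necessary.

From the CES first-order condition, (1/2)·(x_2/x_1)^(1/3) = p_1/p_2.
Hence x_2/x_1 = (2·p_1/p_2)^(1/(1/3)), i.e. raised to the 3 power.
With the ratio pinned down, the budget gives x_1* = M/(p_1 + p_2·(x_2/x_1)) and x_2* = (x_2/x_1)·x_1*.
Numerically x_2/x_1 = 3.375, so x_1* = 248/(1.5 + 2·3.375) = 30.0606.
At M' = 310: x_1* = 37.5758. Change: 37.5758 − 30.0606 = 7.5152.

Δx_1* = 7.5152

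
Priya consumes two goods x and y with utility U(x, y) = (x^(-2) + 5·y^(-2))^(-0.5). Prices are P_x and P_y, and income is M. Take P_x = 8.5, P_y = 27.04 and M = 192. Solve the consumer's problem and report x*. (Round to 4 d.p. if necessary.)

x* = 4.8073

From the CES first-order condition, (1/5)·(y/x)^(3) = P_x/P_y.
Hence y/x = (5·P_x/P_y)^(1/(3)), i.e. raised to the 1/3 power.
With the ratio pinned down, the budget gives x* = M/(P_x + P_y·(y/x)) and y* = (y/x)·x*.
Numerically y/x = 1.162681, so x* = 192/(8.5 + 27.04·1.162681) = 4.8073.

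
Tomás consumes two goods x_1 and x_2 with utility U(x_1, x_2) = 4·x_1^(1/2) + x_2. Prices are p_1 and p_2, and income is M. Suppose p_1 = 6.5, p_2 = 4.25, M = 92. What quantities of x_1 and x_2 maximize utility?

x_1* = 1.7101, x_2* = 19.0317

MU_x_1 = 2/√x_1, MU_x_2 = 1. Tangency: 2/√x_1 = p_1/p_2.
Thus x_1* = (2·p_2/p_1)² — independent of M — with the rest of income spent on x_2.
Plugging in: x_1* = (2·4.25/6.5)² = 1.7101, x_2* = 19.0317.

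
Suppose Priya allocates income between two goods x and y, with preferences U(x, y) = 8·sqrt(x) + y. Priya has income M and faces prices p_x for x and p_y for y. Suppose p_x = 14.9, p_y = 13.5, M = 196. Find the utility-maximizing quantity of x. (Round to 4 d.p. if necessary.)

x* = 13.1345

Utility is quasi-linear in y; the FOC for x is 4/√x = p_x/p_y.
Solve: √x = 4·p_y/p_x, so x*(p_x,p_y) = (4·p_y/p_x)², and y* = (M − p_x·x*)/p_y.
Plugging in: x* = (4·13.5/14.9)² = 13.1345.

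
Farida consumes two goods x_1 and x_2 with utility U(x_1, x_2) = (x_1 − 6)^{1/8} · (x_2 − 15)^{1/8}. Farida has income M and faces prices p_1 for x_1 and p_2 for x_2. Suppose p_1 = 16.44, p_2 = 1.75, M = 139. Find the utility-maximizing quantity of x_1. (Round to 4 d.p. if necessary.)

x_1* = 6.4291

This is Cobb-Douglas in (x_1−6, x_2−15): tangency gives 0.125·p_2·(x_2−15) = 0.125·p_1·(x_1−6).
After buying the subsistence bundle (6, 15), a share 0.5 of the remaining income goes to x_1: x_1* = 6 + 0.5·(M − 6p_1 − 15p_2)/p_1.
Discretionary income = 139 − 6·16.44 − 15·1.75 = 14.11; x_1* = 6 + 0.5·14.11/16.44 = 6.4291.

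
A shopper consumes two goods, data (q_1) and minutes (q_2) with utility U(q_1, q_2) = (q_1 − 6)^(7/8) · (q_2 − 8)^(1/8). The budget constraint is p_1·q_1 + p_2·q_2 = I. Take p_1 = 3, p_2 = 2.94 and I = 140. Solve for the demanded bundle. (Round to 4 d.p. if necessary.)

Let q_1' = q_1−6, q_2' = q_2−8. MRS = 7·q_2'/q_1' = p_1/p_2.
After buying the subsistence bundle (6, 8), a share 0.875 of the remaining income goes to q_1: q_1* = 6 + 0.875·(I − 6p_1 − 8p_2)/p_1.
Discretionary income = 140 − 6·3 − 8·2.94 = 98.48; q_1* = 6 + 0.875·98.48/3 = 34.7233; q_2* = 8 + 0.125·98.48/2.94 = 12.1871.

q_1* = 34.7233, q_2* = 12.1871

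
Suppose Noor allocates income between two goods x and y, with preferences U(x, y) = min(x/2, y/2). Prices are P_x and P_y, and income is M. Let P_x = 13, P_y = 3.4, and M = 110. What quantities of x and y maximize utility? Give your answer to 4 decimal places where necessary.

Leontief preferences: the optimum is at the kink where x/2 = y/2, i.e. y = x.
Budget: P_x·x + P_y·x = M, so (2·P_x + 2·P_y)·x = 2·M.
Demand: x*(P_x,P_y,M) = 2·M/(2·P_x + 2·P_y), y* = 2·M/(2·P_x + 2·P_y).
Here 2·13 + 2·3.4 = 32.8, giving x* = 6.7073 and y* = 6.7073.

x* = 6.7073, y* = 6.7073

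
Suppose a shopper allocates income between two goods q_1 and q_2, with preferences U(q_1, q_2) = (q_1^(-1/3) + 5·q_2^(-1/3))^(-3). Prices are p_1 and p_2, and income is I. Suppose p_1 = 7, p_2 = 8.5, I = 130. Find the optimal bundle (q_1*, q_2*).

q_1* = 4.1178, q_2* = 11.903

Substitute q_2 = (q_2/q_1)·q_1 into the budget: q_1* = I/(p_1 + p_2·(q_2/q_1)).
Numerically q_2/q_1 = 2.890592, so q_1* = 130/(7 + 8.5·2.890592) = 4.1178 and q_2* = 2.890592·4.1178 = 11.903.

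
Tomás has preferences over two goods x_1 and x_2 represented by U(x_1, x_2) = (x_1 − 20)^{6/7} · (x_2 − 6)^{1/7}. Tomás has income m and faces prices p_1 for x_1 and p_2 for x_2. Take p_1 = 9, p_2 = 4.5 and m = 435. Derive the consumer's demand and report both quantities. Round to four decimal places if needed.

MRS = 6·(x_2−6)/(x_1−20). Tangency with p_1/p_2 gives x_2−6 = (1/6)·(p_1/p_2)·(x_1−20).
Substituting into the budget: x_1* = 20 + 6/7·(m − 20·p_1 − 6·p_2)/p_1, and x_2* = 6 + 1/7·(…)/p_2.
Discretionary income = 435 − 20·9 − 6·4.5 = 228; x_1* = 20 + 6/7·228/9 = 41.7143; x_2* = 6 + 1/7·228/4.5 = 13.2381.

x_1* = 41.7143, x_2* = 13.2381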